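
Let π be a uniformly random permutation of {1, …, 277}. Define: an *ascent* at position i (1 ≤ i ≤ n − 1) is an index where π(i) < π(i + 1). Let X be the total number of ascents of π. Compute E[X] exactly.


Write X = Σ X_I over i = 1, …, 276, with X_I the indicator of one ascent.
There are 276 indicators.
For each fixed i, the pair (π(i), π(i+1)) is a uniformly random ordered pair of distinct values from {1, …, 277}; by symmetry P[π(i) < π(i+1)] = 1/2.
By linearity: E[X] = 276 · (1/2) = (277 − 1) · (1/2) = 138 ≈ 138.0000.

E[X] = 138 = 138.0000.


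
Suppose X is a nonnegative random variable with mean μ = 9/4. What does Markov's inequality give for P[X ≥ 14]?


μ = E[X] = 9/4, a = 14.
Markov: P[X ≥ 14] ≤ μ/a = (9/4)/14 = 9/56.
Numerically: ≈ 0.161.
(Since a = 14 > μ = 2.250, the bound 9/56 is < 1 and informative.)

P[X ≥ 14] ≤ 9/56 ≈ 0.161.


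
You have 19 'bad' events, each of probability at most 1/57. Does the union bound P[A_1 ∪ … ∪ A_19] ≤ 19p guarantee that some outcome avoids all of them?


Union bound: P[∪_{i=1}^{19} A_i] ≤ Σ_i P[A_i] ≤ 19·p = 19·(1/57) = 1/3.
Numerically: 1/3 ≈ 0.3333.
Is 1/3 < 1? YES.
Since P[∪ A_i] ≤ 1/3 < 1, the complement has P[∩ A_i^c] ≥ 1 − 1/3 = 2/3 > 0, so some outcome avoids every A_i.

19·p = 1/3 ≈ 0.3333; existence CERTIFIED by the union bound.


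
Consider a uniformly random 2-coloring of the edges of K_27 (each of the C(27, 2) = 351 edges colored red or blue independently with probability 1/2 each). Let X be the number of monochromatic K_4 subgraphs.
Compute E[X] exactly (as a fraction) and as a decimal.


Let X = Σ_S X_S over the C(27, 4) = 17550 subsets S of size 4, where X_S = 1 if the K_4 on S is monochromatic.
For a fixed S, the K_4 on S has C(4, 2) = 6 edges. P[all 6 edges red] = (1/2)^6, and likewise for blue, so P[monochromatic] = 2·(1/2)^6 = 2^{1 − 6} = 1/32.
Summing: E[X] = C(27, 4) · 2^{1 − 6} = 17550 · 1/32 = 8775/16.
Numerically: E[X] ≈ 548.437500.

E[X] = C(27,4)·2^(1−C(4,2)) = 8775/16 ≈ 548.437500.


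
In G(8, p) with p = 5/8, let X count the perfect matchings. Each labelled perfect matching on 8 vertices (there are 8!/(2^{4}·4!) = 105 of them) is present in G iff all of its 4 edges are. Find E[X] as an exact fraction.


K_8 has 8!/(2^{4}·4!) = 105 labelled perfect matchings.
For each such perfect matching H, let X_H = 1 if all 4 edges of H are present in G. Then P[X_H = 1] = p^{4} = (5/8)^{4} = 625/4096.
Summing the indicators: E[X] = Σ_H E[X_H] = 105 · p^{4} = 105 · 625/4096 = 65625/4096.
Numerically: E[X] ≈ 16.0217.

E[X] = 105 · (5/8)^{4} = 65625/4096 ≈ 16.0217.


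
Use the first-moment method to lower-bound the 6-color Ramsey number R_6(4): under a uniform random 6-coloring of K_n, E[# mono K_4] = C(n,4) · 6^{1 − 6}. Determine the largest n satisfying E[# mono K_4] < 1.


We need C(n, 4) · 6^{1 − 6} < 1, i.e. C(n, 4) < 6^{6 − 1} = 7776.
Check values of n near the boundary:
  n = 20: C(20, 4) = 4845; 4845 < 7776? YES
  n = 21: C(21, 4) = 5985; 5985 < 7776? YES
  n = 22: C(22, 4) = 7315; 7315 < 7776? YES
  n = 23: C(23, 4) = 8855; 8855 < 7776? NO
The largest n with C(n, 4) < 7776 is n = 22 (where E[X] = 7315/7776 ≈ 0.9407150). Hence R_6(4) > 22, i.e. R_6(4) ≥ 23.

Largest n = 22; hence R_6(4) > 22.


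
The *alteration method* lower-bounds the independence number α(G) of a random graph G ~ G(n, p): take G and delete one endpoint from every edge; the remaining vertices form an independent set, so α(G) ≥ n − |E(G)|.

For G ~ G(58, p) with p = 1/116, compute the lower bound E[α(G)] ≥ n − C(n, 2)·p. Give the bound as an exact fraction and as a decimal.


E[|E(G)|] = C(58, 2)·p = 1653 · (1/116) = 57/4.
E[α(G)] ≥ n − E[|E(G)|] = 58 − 57/4 = 175/4.
Numerically: ≈ 43.750.
(This is only a lower bound; the true E[α(G)] may be larger.)

E[α(G)] ≥ 175/4 ≈ 43.750.


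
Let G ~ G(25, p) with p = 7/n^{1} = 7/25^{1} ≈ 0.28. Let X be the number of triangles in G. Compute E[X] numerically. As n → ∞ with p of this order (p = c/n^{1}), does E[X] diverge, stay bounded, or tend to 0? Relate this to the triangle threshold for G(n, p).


Number of potential triangles: C(25, 3) = 2300.
Each occurs with probability p³ ≈ (0.28)³ ≈ 2.19520e-02.
By linearity: E[X] = C(25, 3)·p³ ≈ 2300 · 2.19520e-02 ≈ 50.490.
Here α = 1, so p = 7/n is exactly at the triangle threshold p ~ 1/n. Asymptotically E[X] → c³/6 = 7³/6 = 343/6 ≈ 57.167, a bounded constant. In this regime the triangle count is asymptotically Poisson(c³/6).

E[X] ≈ 50.490; in regime p = Θ(1/n^{1}) E[X] stays bounded (at the triangle threshold p ~ 1/n).


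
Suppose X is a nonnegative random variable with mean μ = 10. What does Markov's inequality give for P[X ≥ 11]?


μ = E[X] = 10, a = 11.
Markov: P[X ≥ 11] ≤ μ/a = (10)/11 = 10/11.
Numerically: ≈ 0.90909.
(Since a = 11 > μ = 10.00000, the bound 10/11 is < 1 and informative.)

P[X ≥ 11] ≤ 10/11 ≈ 0.90909.


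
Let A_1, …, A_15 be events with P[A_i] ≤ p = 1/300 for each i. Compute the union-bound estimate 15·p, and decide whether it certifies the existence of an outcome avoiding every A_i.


Union bound: P[∪_{i=1}^{15} A_i] ≤ Σ_i P[A_i] ≤ 15·p = 15·(1/300) = 1/20.
Numerically: 1/20 ≈ 0.0500000.
Is 1/20 < 1? YES.
Since P[∪ A_i] ≤ 1/20 < 1, the complement has P[∩ A_i^c] ≥ 1 − 1/20 = 19/20 > 0, so some outcome avoids every A_i.

15·p = 1/20 ≈ 0.0500000; existence CERTIFIED by the union bound.


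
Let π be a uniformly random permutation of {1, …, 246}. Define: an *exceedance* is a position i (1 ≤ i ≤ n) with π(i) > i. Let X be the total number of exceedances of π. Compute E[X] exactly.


Write X = Σ_{i=1}^{246} X_i, where X_i = 1_{π(i) > i}.
For each fixed i, π(i) is uniform over {1, …, 246} (marginal of a uniform permutation), so P[π(i) > i] = (n − i)/n. Summing: Σ_{i=1}^{246} (n − i)/n = (0 + 1 + … + 245)/246 = 246(246 − 1)/(2·246) = (246 − 1)/2.
Hence E[X] = Σ_{i=1}^{246} (246 − i)/246 = 245/2 ≈ 122.500000.

E[X] = 245/2 = 122.500000.


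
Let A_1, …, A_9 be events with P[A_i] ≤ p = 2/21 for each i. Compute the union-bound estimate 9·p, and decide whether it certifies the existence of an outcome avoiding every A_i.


Union bound: P[∪_{i=1}^{9} A_i] ≤ Σ_i P[A_i] ≤ 9·p = 9·(2/21) = 6/7.
Numerically: 6/7 ≈ 0.8571.
Is 6/7 < 1? YES.
Since P[∪ A_i] ≤ 6/7 < 1, the complement has P[∩ A_i^c] ≥ 1 − 6/7 = 1/7 > 0, so some outcome avoids every A_i.

9·p = 6/7 ≈ 0.8571; existence CERTIFIED by the union bound.


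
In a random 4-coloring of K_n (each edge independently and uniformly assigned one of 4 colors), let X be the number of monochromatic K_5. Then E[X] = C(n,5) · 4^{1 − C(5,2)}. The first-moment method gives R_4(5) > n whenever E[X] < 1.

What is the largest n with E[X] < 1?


We need C(n, 5) · 4^{1 − 10} < 1, i.e. C(n, 5) < 4^{10 − 1} = 262144.
Check values of n near the boundary:
  n = 30: C(30, 5) = 142506; 142506 < 262144? YES
  n = 31: C(31, 5) = 169911; 169911 < 262144? YES
  n = 32: C(32, 5) = 201376; 201376 < 262144? YES
  n = 33: C(33, 5) = 237336; 237336 < 262144? YES
  n = 34: C(34, 5) = 278256; 278256 < 262144? NO
  n = 35: C(35, 5) = 324632; 324632 < 262144? NO
  n = 36: C(36, 5) = 376992; 376992 < 262144? NO
The largest n with C(n, 5) < 262144 is n = 33 (where E[X] = 29667/32768 ≈ 0.905365). Hence R_4(5) > 33, i.e. R_4(5) ≥ 34.

Largest n = 33; hence R_4(5) > 33.


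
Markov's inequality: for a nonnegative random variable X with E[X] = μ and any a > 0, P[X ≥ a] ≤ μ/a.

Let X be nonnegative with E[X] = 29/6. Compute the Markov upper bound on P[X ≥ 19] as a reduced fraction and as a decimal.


μ = E[X] = 29/6, a = 19.
Markov: P[X ≥ 19] ≤ μ/a = (29/6)/19 = 29/114.
Numerically: ≈ 0.25439.
(Since a = 19 > μ = 4.83333, the bound 29/114 is < 1 and informative.)

P[X ≥ 19] ≤ 29/114 ≈ 0.25439.


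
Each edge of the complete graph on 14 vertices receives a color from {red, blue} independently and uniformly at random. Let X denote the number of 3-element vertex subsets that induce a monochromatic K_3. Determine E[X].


Let X = Σ_S X_S over the C(14, 3) = 364 subsets S of size 3, where X_S = 1 if the K_3 on S is monochromatic.
For a fixed S, the K_3 on S has C(3, 2) = 3 edges. P[all 3 edges red] = (1/2)^3, and likewise for blue, so P[monochromatic] = 2·(1/2)^3 = 2^{1 − 3} = 1/4.
By linearity: E[X] = C(14, 3) · 2^{1 − 3} = 364 · 1/4 = 91.
Numerically: E[X] ≈ 91.0000.

E[X] = C(14,3)·2^(1−C(3,2)) = 91 ≈ 91.0000.


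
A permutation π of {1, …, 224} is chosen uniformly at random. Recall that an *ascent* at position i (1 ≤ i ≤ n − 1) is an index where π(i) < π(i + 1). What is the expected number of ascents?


Write X = Σ X_I over i = 1, …, 223, with X_I the indicator of one ascent.
There are 223 indicators.
For each fixed i, the pair (π(i), π(i+1)) is a uniformly random ordered pair of distinct values from {1, …, 224}; by symmetry P[π(i) < π(i+1)] = 1/2.
By linearity: E[X] = 223 · (1/2) = (224 − 1) · (1/2) = 223/2 ≈ 111.500000.

E[X] = 223/2 = 111.500000.


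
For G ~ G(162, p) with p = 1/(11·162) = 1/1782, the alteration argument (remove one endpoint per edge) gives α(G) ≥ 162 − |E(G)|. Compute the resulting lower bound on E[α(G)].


E[|E(G)|] = C(162, 2)·p = 13041 · (1/1782) = 161/22.
E[α(G)] ≥ n − E[|E(G)|] = 162 − 161/22 = 3403/22.
Numerically: ≈ 154.682.
(This is only a lower bound; the true E[α(G)] may be larger.)

E[α(G)] ≥ 3403/22 ≈ 154.682.


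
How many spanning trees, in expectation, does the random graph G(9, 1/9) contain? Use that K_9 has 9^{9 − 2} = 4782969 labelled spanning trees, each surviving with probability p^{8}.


K_9 has 9^{9 − 2} = 4782969 labelled spanning trees.
For each such spanning tree H, let X_H = 1 if all 8 edges of H are present in G. Then P[X_H = 1] = p^{8} = (1/9)^{8} = 1/43046721.
By linearity: E[X] = Σ_H E[X_H] = 4782969 · p^{8} = 4782969 · 1/43046721 = 1/9.
Numerically: E[X] ≈ 0.111111.

E[X] = 4782969 · (1/9)^{8} = 1/9 ≈ 0.111111.


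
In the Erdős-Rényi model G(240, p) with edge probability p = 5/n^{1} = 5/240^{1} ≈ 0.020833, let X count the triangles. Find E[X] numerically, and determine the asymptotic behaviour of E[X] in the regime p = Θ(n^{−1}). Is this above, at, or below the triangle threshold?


Number of potential triangles: C(240, 3) = 2275280.
Each occurs with probability p³ ≈ (0.020833)³ ≈ 9.0422454e-06.
By linearity: E[X] = C(240, 3)·p³ ≈ 2275280 · 9.0422454e-06 ≈ 20.57364.
Here α = 1, so p = 5/n is exactly at the triangle threshold p ~ 1/n. Asymptotically E[X] → c³/6 = 5³/6 = 125/6 ≈ 20.83333, a bounded constant. In this regime the triangle count is asymptotically Poisson(c³/6).

E[X] ≈ 20.57364; in regime p = Θ(1/n^{1}) E[X] stays bounded (at the triangle threshold p ~ 1/n).


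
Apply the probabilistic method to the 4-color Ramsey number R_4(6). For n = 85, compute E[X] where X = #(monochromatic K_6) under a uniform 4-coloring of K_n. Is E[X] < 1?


E[X] = C(85, 6) · 4^{1 − 15} = 437353560 · 4^{−14} = 437353560/268435456.
As a reduced fraction: E[X] = 54669195/33554432 ≈ 1.62927.
Is E[X] < 1? NO.
Since E[X] ≥ 1, the first-moment bound is inconclusive at n = 85; it does NOT by itself certify R_4(6) > 85.

E[X] = 54669195/33554432 ≈ 1.62927; E[X] ≥ 1; first-moment method inconclusive here.


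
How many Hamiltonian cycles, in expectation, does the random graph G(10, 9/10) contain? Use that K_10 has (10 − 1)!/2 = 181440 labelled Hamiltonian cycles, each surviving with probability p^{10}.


K_10 has (10 − 1)!/2 = 181440 labelled Hamiltonian cycles.
For each such Hamiltonian cycle H, let X_H = 1 if all 10 edges of H are present in G. Then P[X_H = 1] = p^{10} = (9/10)^{10} = 3486784401/10000000000.
By linearity: E[X] = Σ_H E[X_H] = 181440 · p^{10} = 181440 · 3486784401/10000000000 = 1977006755367/31250000.
Numerically: E[X] ≈ 63264.2.

E[X] = 181440 · (9/10)^{10} = 1977006755367/31250000 ≈ 63264.2.


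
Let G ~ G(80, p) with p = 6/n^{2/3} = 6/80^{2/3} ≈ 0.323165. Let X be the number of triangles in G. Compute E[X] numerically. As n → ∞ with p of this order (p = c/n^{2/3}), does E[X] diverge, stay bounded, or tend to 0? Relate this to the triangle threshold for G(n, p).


Number of potential triangles: C(80, 3) = 82160.
Each occurs with probability p³ ≈ (0.323165)³ ≈ 3.37500000e-02.
By linearity: E[X] = C(80, 3)·p³ ≈ 82160 · 3.37500000e-02 ≈ 2772.900000.
Since α = 2/3 < 1, p = c/n^{2/3} ≫ 1/n is above the triangle threshold p ~ 1/n. Asymptotically E[X] ~ (c³/6)·n^{3(1−α)} = (6³/6)·n^{1} → ∞; triangles are abundant w.h.p.

E[X] ≈ 2772.900000; in regime p = Θ(1/n^{2/3}) E[X] diverges (above the triangle threshold p ~ 1/n).


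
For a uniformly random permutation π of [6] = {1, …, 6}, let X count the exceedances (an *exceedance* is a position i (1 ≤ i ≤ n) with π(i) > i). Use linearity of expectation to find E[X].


Write X = Σ_{i=1}^{6} X_i, where X_i = 1_{π(i) > i}.
For each fixed i, π(i) is uniform over {1, …, 6} (marginal of a uniform permutation), so P[π(i) > i] = (n − i)/n. Summing: Σ_{i=1}^{6} (n − i)/n = (0 + 1 + … + 5)/6 = 6(6 − 1)/(2·6) = (6 − 1)/2.
Hence E[X] = Σ_{i=1}^{6} (6 − i)/6 = 5/2 ≈ 2.5000.

E[X] = 5/2 = 2.5000.


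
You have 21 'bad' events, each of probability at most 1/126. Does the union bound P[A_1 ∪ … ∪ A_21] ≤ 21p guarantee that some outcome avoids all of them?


Union bound: P[∪_{i=1}^{21} A_i] ≤ Σ_i P[A_i] ≤ 21·p = 21·(1/126) = 1/6.
Numerically: 1/6 ≈ 0.16667.
Is 1/6 < 1? YES.
Since P[∪ A_i] ≤ 1/6 < 1, the complement has P[∩ A_i^c] ≥ 1 − 1/6 = 5/6 > 0, so some outcome avoids every A_i.

21·p = 1/6 ≈ 0.16667; existence CERTIFIED by the union bound.


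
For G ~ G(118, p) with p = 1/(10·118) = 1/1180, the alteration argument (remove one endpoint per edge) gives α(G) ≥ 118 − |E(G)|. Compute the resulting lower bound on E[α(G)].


E[|E(G)|] = C(118, 2)·p = 6903 · (1/1180) = 117/20.
E[α(G)] ≥ n − E[|E(G)|] = 118 − 117/20 = 2243/20.
Numerically: ≈ 112.150000.
(This is only a lower bound; the true E[α(G)] may be larger.)

E[α(G)] ≥ 2243/20 ≈ 112.150000.


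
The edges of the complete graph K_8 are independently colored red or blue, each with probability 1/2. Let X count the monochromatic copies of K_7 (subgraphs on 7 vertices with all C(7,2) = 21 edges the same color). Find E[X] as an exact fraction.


Let X = Σ_S X_S over the C(8, 7) = 8 subsets S of size 7, where X_S = 1 if the K_7 on S is monochromatic.
For a fixed S, the K_7 on S has C(7, 2) = 21 edges. P[all 21 edges red] = (1/2)^21, and likewise for blue, so P[monochromatic] = 2·(1/2)^21 = 2^{1 − 21} = 1/1048576.
By linearity: E[X] = C(8, 7) · 2^{1 − 21} = 8 · 1/1048576 = 1/131072.
Numerically: E[X] ≈ 0.0000.

E[X] = C(8,7)·2^(1−C(7,2)) = 1/131072 ≈ 0.0000.


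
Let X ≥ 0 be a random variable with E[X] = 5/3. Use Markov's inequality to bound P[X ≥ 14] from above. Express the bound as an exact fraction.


μ = E[X] = 5/3, a = 14.
Markov: P[X ≥ 14] ≤ μ/a = (5/3)/14 = 5/42.
Numerically: ≈ 0.11905.
(Since a = 14 > μ = 1.66667, the bound 5/42 is < 1 and informative.)

P[X ≥ 14] ≤ 5/42 ≈ 0.11905.


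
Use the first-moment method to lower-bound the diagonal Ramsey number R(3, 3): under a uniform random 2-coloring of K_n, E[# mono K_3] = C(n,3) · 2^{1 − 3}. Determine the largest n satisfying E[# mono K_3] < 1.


We need C(n, 3) · 2^{1 − 3} < 1, i.e. C(n, 3) < 2^{3 − 1} = 4.
Check values of n near the boundary:
  n = 3: C(3, 3) = 1; 1 < 4? YES
  n = 4: C(4, 3) = 4; 4 < 4? NO
The largest n with C(n, 3) < 4 is n = 3 (where E[X] = 1/4 ≈ 0.25000). Hence R(3, 3) > 3, i.e. R(3, 3) ≥ 4.

Largest n = 3; hence R(3, 3) > 3.


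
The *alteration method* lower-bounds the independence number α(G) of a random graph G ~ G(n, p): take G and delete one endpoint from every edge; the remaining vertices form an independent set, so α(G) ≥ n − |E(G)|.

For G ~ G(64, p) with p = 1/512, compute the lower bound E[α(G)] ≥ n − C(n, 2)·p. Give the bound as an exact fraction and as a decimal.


E[|E(G)|] = C(64, 2)·p = 2016 · (1/512) = 63/16.
E[α(G)] ≥ n − E[|E(G)|] = 64 − 63/16 = 961/16.
Numerically: ≈ 60.062.
(This is only a lower bound; the true E[α(G)] may be larger.)

E[α(G)] ≥ 961/16 ≈ 60.062.


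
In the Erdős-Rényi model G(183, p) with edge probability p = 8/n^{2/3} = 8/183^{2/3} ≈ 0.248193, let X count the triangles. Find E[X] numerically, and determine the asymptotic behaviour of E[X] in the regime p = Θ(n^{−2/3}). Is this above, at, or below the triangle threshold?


Number of potential triangles: C(183, 3) = 1004731.
Each occurs with probability p³ ≈ (0.248193)³ ≈ 1.52886022e-02.
By linearity: E[X] = C(183, 3)·p³ ≈ 1004731 · 1.52886022e-02 ≈ 15360.932605.
Since α = 2/3 < 1, p = c/n^{2/3} ≫ 1/n is above the triangle threshold p ~ 1/n. Asymptotically E[X] ~ (c³/6)·n^{3(1−α)} = (8³/6)·n^{1} → ∞; triangles are abundant w.h.p.

E[X] ≈ 15360.932605; in regime p = Θ(1/n^{2/3}) E[X] diverges (above the triangle threshold p ~ 1/n).


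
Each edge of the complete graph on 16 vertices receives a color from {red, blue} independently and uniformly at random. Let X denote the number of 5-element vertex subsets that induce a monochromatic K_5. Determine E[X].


Let X = Σ_S X_S over the C(16, 5) = 4368 subsets S of size 5, where X_S = 1 if the K_5 on S is monochromatic.
For a fixed S, the K_5 on S has C(5, 2) = 10 edges. P[all 10 edges red] = (1/2)^10, and likewise for blue, so P[monochromatic] = 2·(1/2)^10 = 2^{1 − 10} = 1/512.
By linearity: E[X] = C(16, 5) · 2^{1 − 10} = 4368 · 1/512 = 273/32.
Numerically: E[X] ≈ 8.531.

E[X] = C(16,5)·2^(1−C(5,2)) = 273/32 ≈ 8.531.


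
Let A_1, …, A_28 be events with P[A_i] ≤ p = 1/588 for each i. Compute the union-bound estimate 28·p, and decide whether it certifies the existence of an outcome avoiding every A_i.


Union bound: P[∪_{i=1}^{28} A_i] ≤ Σ_i P[A_i] ≤ 28·p = 28·(1/588) = 1/21.
Numerically: 1/21 ≈ 0.0476190.
Is 1/21 < 1? YES.
Since P[∪ A_i] ≤ 1/21 < 1, the complement has P[∩ A_i^c] ≥ 1 − 1/21 = 20/21 > 0, so some outcome avoids every A_i.

28·p = 1/21 ≈ 0.0476190; existence CERTIFIED by the union bound.


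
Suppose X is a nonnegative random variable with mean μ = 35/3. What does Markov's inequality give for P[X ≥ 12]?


μ = E[X] = 35/3, a = 12.
Markov: P[X ≥ 12] ≤ μ/a = (35/3)/12 = 35/36.
Numerically: ≈ 0.972.
(Since a = 12 > μ = 11.667, the bound 35/36 is < 1 and informative.)

P[X ≥ 12] ≤ 35/36 ≈ 0.972.


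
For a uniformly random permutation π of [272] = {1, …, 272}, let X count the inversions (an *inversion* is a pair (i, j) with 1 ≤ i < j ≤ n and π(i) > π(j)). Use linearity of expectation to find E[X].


Write X = Σ X_I over the C(272, 2) = 36856 pairs i < j, with X_I the indicator of one inversion.
There are 36856 indicators.
For each fixed pair i < j, the values π(i) and π(j) are two distinct elements of {1, …, 272} in uniformly random order; by symmetry P[π(i) > π(j)] = 1/2.
By linearity: E[X] = 36856 · (1/2) = C(272, 2) · (1/2) = 36856/2 = 18428 ≈ 18428.000000.

E[X] = 18428 = 18428.000000.


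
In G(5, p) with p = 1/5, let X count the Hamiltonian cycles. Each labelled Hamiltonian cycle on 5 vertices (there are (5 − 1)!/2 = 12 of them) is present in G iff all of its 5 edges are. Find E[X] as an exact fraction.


K_5 has (5 − 1)!/2 = 12 labelled Hamiltonian cycles.
For each such Hamiltonian cycle H, let X_H = 1 if all 5 edges of H are present in G. Then P[X_H = 1] = p^{5} = (1/5)^{5} = 1/3125.
Summing the indicators: E[X] = Σ_H E[X_H] = 12 · p^{5} = 12 · 1/3125 = 12/3125.
Numerically: E[X] ≈ 0.00384.

E[X] = 12 · (1/5)^{5} = 12/3125 ≈ 0.00384.


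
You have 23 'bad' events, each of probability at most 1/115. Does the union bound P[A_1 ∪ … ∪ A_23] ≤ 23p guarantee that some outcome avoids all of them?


Union bound: P[∪_{i=1}^{23} A_i] ≤ Σ_i P[A_i] ≤ 23·p = 23·(1/115) = 1/5.
Numerically: 1/5 ≈ 0.200.
Is 1/5 < 1? YES.
Since P[∪ A_i] ≤ 1/5 < 1, the complement has P[∩ A_i^c] ≥ 1 − 1/5 = 4/5 > 0, so some outcome avoids every A_i.

23·p = 1/5 ≈ 0.200; existence CERTIFIED by the union bound.


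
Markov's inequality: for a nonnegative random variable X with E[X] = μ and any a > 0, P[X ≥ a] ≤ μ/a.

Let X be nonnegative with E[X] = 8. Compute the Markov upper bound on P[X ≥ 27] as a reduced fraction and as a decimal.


μ = E[X] = 8, a = 27.
Markov: P[X ≥ 27] ≤ μ/a = (8)/27 = 8/27.
Numerically: ≈ 0.29630.
(Since a = 27 > μ = 8.00000, the bound 8/27 is < 1 and informative.)

P[X ≥ 27] ≤ 8/27 ≈ 0.29630.


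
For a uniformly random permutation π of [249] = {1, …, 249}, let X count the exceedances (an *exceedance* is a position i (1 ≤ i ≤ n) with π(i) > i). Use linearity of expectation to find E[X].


Write X = Σ_{i=1}^{249} X_i, where X_i = 1_{π(i) > i}.
For each fixed i, π(i) is uniform over {1, …, 249} (marginal of a uniform permutation), so P[π(i) > i] = (n − i)/n. Summing: Σ_{i=1}^{249} (n − i)/n = (0 + 1 + … + 248)/249 = 249(249 − 1)/(2·249) = (249 − 1)/2.
Hence E[X] = Σ_{i=1}^{249} (249 − i)/249 = 124 ≈ 124.000.

E[X] = 124 = 124.000.


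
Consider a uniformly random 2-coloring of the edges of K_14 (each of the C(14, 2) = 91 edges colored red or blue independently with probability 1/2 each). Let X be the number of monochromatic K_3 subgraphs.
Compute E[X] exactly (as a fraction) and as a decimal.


Let X = Σ_S X_S over the C(14, 3) = 364 subsets S of size 3, where X_S = 1 if the K_3 on S is monochromatic.
For a fixed S, the K_3 on S has C(3, 2) = 3 edges. P[all 3 edges red] = (1/2)^3, and likewise for blue, so P[monochromatic] = 2·(1/2)^3 = 2^{1 − 3} = 1/4.
Summing: E[X] = C(14, 3) · 2^{1 − 3} = 364 · 1/4 = 91.
Numerically: E[X] ≈ 91.00000.

E[X] = C(14,3)·2^(1−C(3,2)) = 91 ≈ 91.00000.


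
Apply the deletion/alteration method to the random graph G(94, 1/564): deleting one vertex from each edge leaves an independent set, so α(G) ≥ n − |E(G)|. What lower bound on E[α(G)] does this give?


E[|E(G)|] = C(94, 2)·p = 4371 · (1/564) = 31/4.
E[α(G)] ≥ n − E[|E(G)|] = 94 − 31/4 = 345/4.
Numerically: ≈ 86.250.
(This is only a lower bound; the true E[α(G)] may be larger.)

E[α(G)] ≥ 345/4 ≈ 86.250.


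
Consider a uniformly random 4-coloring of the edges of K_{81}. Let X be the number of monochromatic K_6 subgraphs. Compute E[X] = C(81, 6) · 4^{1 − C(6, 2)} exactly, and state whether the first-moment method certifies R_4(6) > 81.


E[X] = C(81, 6) · 4^{1 − 15} = 324540216 · 4^{−14} = 324540216/268435456.
As a reduced fraction: E[X] = 40567527/33554432 ≈ 1.2090.
Is E[X] < 1? NO.
Since E[X] ≥ 1, the first-moment bound is inconclusive at n = 81; it does NOT by itself certify R_4(6) > 81.

E[X] = 40567527/33554432 ≈ 1.2090; E[X] ≥ 1; first-moment method inconclusive here.


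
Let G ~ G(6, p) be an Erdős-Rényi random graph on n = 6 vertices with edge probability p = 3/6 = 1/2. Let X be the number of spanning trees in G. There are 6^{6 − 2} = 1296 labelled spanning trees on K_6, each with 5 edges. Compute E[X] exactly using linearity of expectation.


K_6 has 6^{6 − 2} = 1296 labelled spanning trees.
For each such spanning tree H, let X_H = 1 if all 5 edges of H are present in G. Then P[X_H = 1] = p^{5} = (1/2)^{5} = 1/32.
Summing the indicators: E[X] = Σ_H E[X_H] = 1296 · p^{5} = 1296 · 1/32 = 81/2.
Numerically: E[X] ≈ 40.5.

E[X] = 1296 · (1/2)^{5} = 81/2 ≈ 40.5.


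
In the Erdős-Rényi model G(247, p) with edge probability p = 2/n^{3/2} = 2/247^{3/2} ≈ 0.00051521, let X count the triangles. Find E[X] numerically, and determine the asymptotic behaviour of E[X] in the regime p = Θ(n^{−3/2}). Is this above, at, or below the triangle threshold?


Number of potential triangles: C(247, 3) = 2481115.
Each occurs with probability p³ ≈ (0.00051521)³ ≈ 1.36758301e-10.
By linearity: E[X] = C(247, 3)·p³ ≈ 2481115 · 1.36758301e-10 ≈ 0.000339.
Since α = 3/2 > 1, p = c/n^{3/2} = o(1/n) is below the triangle threshold p ~ 1/n. Asymptotically E[X] ~ (c³/6)·n^{3(1−α)} = (2³/6)·n^{-1.5} → 0, so by Markov's inequality G has no triangles w.h.p.

E[X] ≈ 0.000339; in regime p = Θ(1/n^{3/2}) E[X] tends to 0 (below the triangle threshold p ~ 1/n).


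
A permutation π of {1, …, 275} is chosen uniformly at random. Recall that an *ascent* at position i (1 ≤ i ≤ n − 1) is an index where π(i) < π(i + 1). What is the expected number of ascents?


Write X = Σ X_I over i = 1, …, 274, with X_I the indicator of one ascent.
There are 274 indicators.
For each fixed i, the pair (π(i), π(i+1)) is a uniformly random ordered pair of distinct values from {1, …, 275}; by symmetry P[π(i) < π(i+1)] = 1/2.
By linearity: E[X] = 274 · (1/2) = (275 − 1) · (1/2) = 137 ≈ 137.000000.

E[X] = 137 = 137.000000.


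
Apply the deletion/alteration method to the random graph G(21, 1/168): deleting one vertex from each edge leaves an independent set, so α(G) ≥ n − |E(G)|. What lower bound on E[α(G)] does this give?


E[|E(G)|] = C(21, 2)·p = 210 · (1/168) = 5/4.
E[α(G)] ≥ n − E[|E(G)|] = 21 − 5/4 = 79/4.
Numerically: ≈ 19.750000.
(This is only a lower bound; the true E[α(G)] may be larger.)

E[α(G)] ≥ 79/4 ≈ 19.750000.


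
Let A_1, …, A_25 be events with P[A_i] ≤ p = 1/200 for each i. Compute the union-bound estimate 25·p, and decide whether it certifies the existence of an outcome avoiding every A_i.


Union bound: P[∪_{i=1}^{25} A_i] ≤ Σ_i P[A_i] ≤ 25·p = 25·(1/200) = 1/8.
Numerically: 1/8 ≈ 0.125.
Is 1/8 < 1? YES.
Since P[∪ A_i] ≤ 1/8 < 1, the complement has P[∩ A_i^c] ≥ 1 − 1/8 = 7/8 > 0, so some outcome avoids every A_i.

25·p = 1/8 ≈ 0.125; existence CERTIFIED by the union bound.


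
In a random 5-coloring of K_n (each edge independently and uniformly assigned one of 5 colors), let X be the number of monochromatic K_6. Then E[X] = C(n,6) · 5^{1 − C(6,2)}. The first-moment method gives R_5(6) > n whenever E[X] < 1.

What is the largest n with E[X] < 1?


We need C(n, 6) · 5^{1 − 15} < 1, i.e. C(n, 6) < 5^{15 − 1} = 6103515625.
Check values of n near the boundary:
  n = 126: C(126, 6) = 4925156775; 4925156775 < 6103515625? YES
  n = 127: C(127, 6) = 5169379425; 5169379425 < 6103515625? YES
  n = 128: C(128, 6) = 5423611200; 5423611200 < 6103515625? YES
  n = 129: C(129, 6) = 5688177600; 5688177600 < 6103515625? YES
  n = 130: C(130, 6) = 5963412000; 5963412000 < 6103515625? YES
  n = 131: C(131, 6) = 6249655776; 6249655776 < 6103515625? NO
  n = 132: C(132, 6) = 6547258432; 6547258432 < 6103515625? NO
  n = 133: C(133, 6) = 6856577728; 6856577728 < 6103515625? NO
The largest n with C(n, 6) < 6103515625 is n = 130 (where E[X] = 47707296/48828125 ≈ 0.97705). Hence R_5(6) > 130, i.e. R_5(6) ≥ 131.

Largest n = 130; hence R_5(6) > 130.


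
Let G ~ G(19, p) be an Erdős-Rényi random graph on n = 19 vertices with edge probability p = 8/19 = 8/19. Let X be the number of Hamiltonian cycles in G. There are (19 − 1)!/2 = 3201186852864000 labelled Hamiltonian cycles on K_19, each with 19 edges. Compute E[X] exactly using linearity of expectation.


K_19 has (19 − 1)!/2 = 3201186852864000 labelled Hamiltonian cycles.
For each such Hamiltonian cycle H, let X_H = 1 if all 19 edges of H are present in G. Then P[X_H = 1] = p^{19} = (8/19)^{19} = 144115188075855872/1978419655660313589123979.
Summing the indicators: E[X] = Σ_H E[X_H] = 3201186852864000 · p^{19} = 3201186852864000 · 144115188075855872/1978419655660313589123979 = 461339645366452518590934417408000/1978419655660313589123979.
Numerically: E[X] ≈ 2.3319e+08.

E[X] = 3201186852864000 · (8/19)^{19} = 461339645366452518590934417408000/1978419655660313589123979 ≈ 2.3319e+08.


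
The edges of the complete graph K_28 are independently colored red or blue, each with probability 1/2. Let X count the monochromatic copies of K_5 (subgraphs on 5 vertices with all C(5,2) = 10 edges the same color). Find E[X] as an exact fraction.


Let X = Σ_S X_S over the C(28, 5) = 98280 subsets S of size 5, where X_S = 1 if the K_5 on S is monochromatic.
For a fixed S, the K_5 on S has C(5, 2) = 10 edges. P[all 10 edges red] = (1/2)^10, and likewise for blue, so P[monochromatic] = 2·(1/2)^10 = 2^{1 − 10} = 1/512.
Summing: E[X] = C(28, 5) · 2^{1 − 10} = 98280 · 1/512 = 12285/64.
Numerically: E[X] ≈ 191.95312.

E[X] = C(28,5)·2^(1−C(5,2)) = 12285/64 ≈ 191.95312.


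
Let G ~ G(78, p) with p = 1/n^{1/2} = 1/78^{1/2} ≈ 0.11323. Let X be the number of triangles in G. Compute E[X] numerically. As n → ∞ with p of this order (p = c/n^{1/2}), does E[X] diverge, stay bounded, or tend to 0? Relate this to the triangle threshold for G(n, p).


Number of potential triangles: C(78, 3) = 76076.
Each occurs with probability p³ ≈ (0.11323)³ ≈ 1.4516372e-03.
By linearity: E[X] = C(78, 3)·p³ ≈ 76076 · 1.4516372e-03 ≈ 110.43475.
Since α = 1/2 < 1, p = c/n^{1/2} ≫ 1/n is above the triangle threshold p ~ 1/n. Asymptotically E[X] ~ (c³/6)·n^{3(1−α)} = (1³/6)·n^{1.5} → ∞; triangles are abundant w.h.p.

E[X] ≈ 110.43475; in regime p = Θ(1/n^{1/2}) E[X] diverges (above the triangle threshold p ~ 1/n).


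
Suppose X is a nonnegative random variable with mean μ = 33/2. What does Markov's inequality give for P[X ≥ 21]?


μ = E[X] = 33/2, a = 21.
Markov: P[X ≥ 21] ≤ μ/a = (33/2)/21 = 11/14.
Numerically: ≈ 0.786.
(Since a = 21 > μ = 16.500, the bound 11/14 is < 1 and informative.)

P[X ≥ 21] ≤ 11/14 ≈ 0.786.


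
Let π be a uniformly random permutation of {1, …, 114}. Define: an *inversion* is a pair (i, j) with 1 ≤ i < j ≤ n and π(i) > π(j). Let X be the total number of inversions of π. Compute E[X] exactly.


Write X = Σ X_I over the C(114, 2) = 6441 pairs i < j, with X_I the indicator of one inversion.
There are 6441 indicators.
For each fixed pair i < j, the values π(i) and π(j) are two distinct elements of {1, …, 114} in uniformly random order; by symmetry P[π(i) > π(j)] = 1/2.
By linearity: E[X] = 6441 · (1/2) = C(114, 2) · (1/2) = 6441/2 = 6441/2 ≈ 3220.50000.

E[X] = 6441/2 = 3220.50000.


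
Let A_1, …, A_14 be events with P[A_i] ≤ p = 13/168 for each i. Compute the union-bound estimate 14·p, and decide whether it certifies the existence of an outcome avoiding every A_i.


Union bound: P[∪_{i=1}^{14} A_i] ≤ Σ_i P[A_i] ≤ 14·p = 14·(13/168) = 13/12.
Numerically: 13/12 ≈ 1.0833.
Is 13/12 < 1? NO.
Since the bound 13/12 is ≥ 1, the union bound is uninformative here; it does NOT by itself certify existence.

14·p = 13/12 ≈ 1.0833; existence NOT certified by the union bound.


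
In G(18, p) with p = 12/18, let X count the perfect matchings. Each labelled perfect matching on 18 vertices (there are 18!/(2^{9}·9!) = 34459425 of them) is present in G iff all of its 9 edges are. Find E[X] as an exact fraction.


K_18 has 18!/(2^{9}·9!) = 34459425 labelled perfect matchings.
For each such perfect matching H, let X_H = 1 if all 9 edges of H are present in G. Then P[X_H = 1] = p^{9} = (2/3)^{9} = 512/19683.
By linearity of expectation: E[X] = Σ_H E[X_H] = 34459425 · p^{9} = 34459425 · 512/19683 = 217817600/243.
Numerically: E[X] ≈ 896369.

E[X] = 34459425 · (2/3)^{9} = 217817600/243 ≈ 896369.


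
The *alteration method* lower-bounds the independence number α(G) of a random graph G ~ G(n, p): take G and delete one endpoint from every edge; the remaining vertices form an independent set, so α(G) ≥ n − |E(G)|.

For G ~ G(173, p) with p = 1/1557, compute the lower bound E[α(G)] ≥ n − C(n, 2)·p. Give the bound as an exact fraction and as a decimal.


E[|E(G)|] = C(173, 2)·p = 14878 · (1/1557) = 86/9.
E[α(G)] ≥ n − E[|E(G)|] = 173 − 86/9 = 1471/9.
Numerically: ≈ 163.4444.
(This is only a lower bound; the true E[α(G)] may be larger.)

E[α(G)] ≥ 1471/9 ≈ 163.4444.


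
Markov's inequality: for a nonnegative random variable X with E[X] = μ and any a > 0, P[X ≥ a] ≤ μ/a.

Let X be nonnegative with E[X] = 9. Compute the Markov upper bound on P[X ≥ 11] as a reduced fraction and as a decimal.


μ = E[X] = 9, a = 11.
Markov: P[X ≥ 11] ≤ μ/a = (9)/11 = 9/11.
Numerically: ≈ 0.818.
(Since a = 11 > μ = 9.000, the bound 9/11 is < 1 and informative.)

P[X ≥ 11] ≤ 9/11 ≈ 0.818.


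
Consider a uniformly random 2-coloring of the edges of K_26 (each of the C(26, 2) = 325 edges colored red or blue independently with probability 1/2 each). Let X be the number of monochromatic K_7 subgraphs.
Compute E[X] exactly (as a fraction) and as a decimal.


Let X = Σ_S X_S over the C(26, 7) = 657800 subsets S of size 7, where X_S = 1 if the K_7 on S is monochromatic.
For a fixed S, the K_7 on S has C(7, 2) = 21 edges. P[all 21 edges red] = (1/2)^21, and likewise for blue, so P[monochromatic] = 2·(1/2)^21 = 2^{1 − 21} = 1/1048576.
By linearity: E[X] = C(26, 7) · 2^{1 − 21} = 657800 · 1/1048576 = 82225/131072.
Numerically: E[X] ≈ 0.627327.

E[X] = C(26,7)·2^(1−C(7,2)) = 82225/131072 ≈ 0.627327.


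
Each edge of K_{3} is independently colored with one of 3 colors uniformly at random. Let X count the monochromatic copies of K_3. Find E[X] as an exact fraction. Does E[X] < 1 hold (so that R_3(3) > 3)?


E[X] = C(3, 3) · 3^{1 − 3} = 1 · 3^{−2} = 1/9.
As a reduced fraction: E[X] = 1/9 ≈ 0.1111.
Is E[X] < 1? YES.
Since E[X] < 1, there exists a 3-coloring of K_{3} with no monochromatic K_3; hence R_3(3) > 3.

E[X] = 1/9 ≈ 0.1111; E[X] < 1, so R_3(3) > 3.


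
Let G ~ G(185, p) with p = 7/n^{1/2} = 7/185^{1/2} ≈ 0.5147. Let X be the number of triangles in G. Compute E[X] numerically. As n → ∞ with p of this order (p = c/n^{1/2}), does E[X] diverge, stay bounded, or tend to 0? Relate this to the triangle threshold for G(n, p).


Number of potential triangles: C(185, 3) = 1038220.
Each occurs with probability p³ ≈ (0.5147)³ ≈ 1.363128e-01.
By linearity: E[X] = C(185, 3)·p³ ≈ 1038220 · 1.363128e-01 ≈ 141522.6390.
Since α = 1/2 < 1, p = c/n^{1/2} ≫ 1/n is above the triangle threshold p ~ 1/n. Asymptotically E[X] ~ (c³/6)·n^{3(1−α)} = (7³/6)·n^{1.5} → ∞; triangles are abundant w.h.p.

E[X] ≈ 141522.6390; in regime p = Θ(1/n^{1/2}) E[X] diverges (above the triangle threshold p ~ 1/n).


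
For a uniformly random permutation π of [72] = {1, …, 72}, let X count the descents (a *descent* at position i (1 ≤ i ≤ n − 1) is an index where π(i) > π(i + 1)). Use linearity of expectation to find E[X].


Write X = Σ X_I over i = 1, …, 71, with X_I the indicator of one descent.
There are 71 indicators.
For each fixed i, the pair (π(i), π(i+1)) is a uniformly random ordered pair of distinct values from {1, …, 72}; by symmetry P[π(i) > π(i+1)] = 1/2.
By linearity: E[X] = 71 · (1/2) = (72 − 1) · (1/2) = 71/2 ≈ 35.50000.

E[X] = 71/2 = 35.50000.


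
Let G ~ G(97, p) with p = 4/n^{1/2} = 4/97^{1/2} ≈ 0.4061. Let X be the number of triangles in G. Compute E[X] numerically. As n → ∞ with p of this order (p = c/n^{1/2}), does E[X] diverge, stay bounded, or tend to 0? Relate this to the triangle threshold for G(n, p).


Number of potential triangles: C(97, 3) = 147440.
Each occurs with probability p³ ≈ (0.4061)³ ≈ 6.699191e-02.
By linearity: E[X] = C(97, 3)·p³ ≈ 147440 · 6.699191e-02 ≈ 9877.2875.
Since α = 1/2 < 1, p = c/n^{1/2} ≫ 1/n is above the triangle threshold p ~ 1/n. Asymptotically E[X] ~ (c³/6)·n^{3(1−α)} = (4³/6)·n^{1.5} → ∞; triangles are abundant w.h.p.

E[X] ≈ 9877.2875; in regime p = Θ(1/n^{1/2}) E[X] diverges (above the triangle threshold p ~ 1/n).


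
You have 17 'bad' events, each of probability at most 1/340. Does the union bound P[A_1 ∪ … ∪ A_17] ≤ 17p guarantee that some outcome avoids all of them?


Union bound: P[∪_{i=1}^{17} A_i] ≤ Σ_i P[A_i] ≤ 17·p = 17·(1/340) = 1/20.
Numerically: 1/20 ≈ 0.0500000.
Is 1/20 < 1? YES.
Since P[∪ A_i] ≤ 1/20 < 1, the complement has P[∩ A_i^c] ≥ 1 − 1/20 = 19/20 > 0, so some outcome avoids every A_i.

17·p = 1/20 ≈ 0.0500000; existence CERTIFIED by the union bound.


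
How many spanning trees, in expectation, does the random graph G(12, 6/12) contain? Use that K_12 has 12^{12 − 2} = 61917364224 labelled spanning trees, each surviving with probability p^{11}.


K_12 has 12^{12 − 2} = 61917364224 labelled spanning trees.
For each such spanning tree H, let X_H = 1 if all 11 edges of H are present in G. Then P[X_H = 1] = p^{11} = (1/2)^{11} = 1/2048.
By linearity of expectation: E[X] = Σ_H E[X_H] = 61917364224 · p^{11} = 61917364224 · 1/2048 = 30233088.
Numerically: E[X] ≈ 3.02331e+07.

E[X] = 61917364224 · (1/2)^{11} = 30233088 ≈ 3.02331e+07.


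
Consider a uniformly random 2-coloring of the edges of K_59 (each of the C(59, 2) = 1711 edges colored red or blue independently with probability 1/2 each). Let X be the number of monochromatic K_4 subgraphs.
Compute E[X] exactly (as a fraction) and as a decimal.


Let X = Σ_S X_S over the C(59, 4) = 455126 subsets S of size 4, where X_S = 1 if the K_4 on S is monochromatic.
For a fixed S, the K_4 on S has C(4, 2) = 6 edges. P[all 6 edges red] = (1/2)^6, and likewise for blue, so P[monochromatic] = 2·(1/2)^6 = 2^{1 − 6} = 1/32.
Summing: E[X] = C(59, 4) · 2^{1 − 6} = 455126 · 1/32 = 227563/16.
Numerically: E[X] ≈ 14222.6875.

E[X] = C(59,4)·2^(1−C(4,2)) = 227563/16 ≈ 14222.6875.


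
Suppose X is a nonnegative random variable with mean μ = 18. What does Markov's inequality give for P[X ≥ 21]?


μ = E[X] = 18, a = 21.
Markov: P[X ≥ 21] ≤ μ/a = (18)/21 = 6/7.
Numerically: ≈ 0.8571.
(Since a = 21 > μ = 18.0000, the bound 6/7 is < 1 and informative.)

P[X ≥ 21] ≤ 6/7 ≈ 0.8571.


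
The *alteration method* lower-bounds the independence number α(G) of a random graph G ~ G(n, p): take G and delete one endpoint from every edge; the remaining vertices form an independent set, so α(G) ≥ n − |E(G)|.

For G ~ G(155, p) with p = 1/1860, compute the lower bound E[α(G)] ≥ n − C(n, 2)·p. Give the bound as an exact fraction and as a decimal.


E[|E(G)|] = C(155, 2)·p = 11935 · (1/1860) = 77/12.
E[α(G)] ≥ n − E[|E(G)|] = 155 − 77/12 = 1783/12.
Numerically: ≈ 148.5833.
(This is only a lower bound; the true E[α(G)] may be larger.)

E[α(G)] ≥ 1783/12 ≈ 148.5833.


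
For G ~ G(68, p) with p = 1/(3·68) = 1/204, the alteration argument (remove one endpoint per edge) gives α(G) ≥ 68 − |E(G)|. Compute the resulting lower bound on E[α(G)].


E[|E(G)|] = C(68, 2)·p = 2278 · (1/204) = 67/6.
E[α(G)] ≥ n − E[|E(G)|] = 68 − 67/6 = 341/6.
Numerically: ≈ 56.833.
(This is only a lower bound; the true E[α(G)] may be larger.)

E[α(G)] ≥ 341/6 ≈ 56.833.


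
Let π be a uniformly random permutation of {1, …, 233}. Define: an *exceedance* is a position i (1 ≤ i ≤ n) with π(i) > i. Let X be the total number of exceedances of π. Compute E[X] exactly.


Write X = Σ_{i=1}^{233} X_i, where X_i = 1_{π(i) > i}.
For each fixed i, π(i) is uniform over {1, …, 233} (marginal of a uniform permutation), so P[π(i) > i] = (n − i)/n. Summing: Σ_{i=1}^{233} (n − i)/n = (0 + 1 + … + 232)/233 = 233(233 − 1)/(2·233) = (233 − 1)/2.
Hence E[X] = Σ_{i=1}^{233} (233 − i)/233 = 116 ≈ 116.000.

E[X] = 116 = 116.000.


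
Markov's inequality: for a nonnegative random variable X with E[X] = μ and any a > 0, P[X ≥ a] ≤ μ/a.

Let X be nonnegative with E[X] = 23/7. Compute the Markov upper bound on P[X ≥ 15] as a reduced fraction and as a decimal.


μ = E[X] = 23/7, a = 15.
Markov: P[X ≥ 15] ≤ μ/a = (23/7)/15 = 23/105.
Numerically: ≈ 0.2190.
(Since a = 15 > μ = 3.2857, the bound 23/105 is < 1 and informative.)

P[X ≥ 15] ≤ 23/105 ≈ 0.2190.
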